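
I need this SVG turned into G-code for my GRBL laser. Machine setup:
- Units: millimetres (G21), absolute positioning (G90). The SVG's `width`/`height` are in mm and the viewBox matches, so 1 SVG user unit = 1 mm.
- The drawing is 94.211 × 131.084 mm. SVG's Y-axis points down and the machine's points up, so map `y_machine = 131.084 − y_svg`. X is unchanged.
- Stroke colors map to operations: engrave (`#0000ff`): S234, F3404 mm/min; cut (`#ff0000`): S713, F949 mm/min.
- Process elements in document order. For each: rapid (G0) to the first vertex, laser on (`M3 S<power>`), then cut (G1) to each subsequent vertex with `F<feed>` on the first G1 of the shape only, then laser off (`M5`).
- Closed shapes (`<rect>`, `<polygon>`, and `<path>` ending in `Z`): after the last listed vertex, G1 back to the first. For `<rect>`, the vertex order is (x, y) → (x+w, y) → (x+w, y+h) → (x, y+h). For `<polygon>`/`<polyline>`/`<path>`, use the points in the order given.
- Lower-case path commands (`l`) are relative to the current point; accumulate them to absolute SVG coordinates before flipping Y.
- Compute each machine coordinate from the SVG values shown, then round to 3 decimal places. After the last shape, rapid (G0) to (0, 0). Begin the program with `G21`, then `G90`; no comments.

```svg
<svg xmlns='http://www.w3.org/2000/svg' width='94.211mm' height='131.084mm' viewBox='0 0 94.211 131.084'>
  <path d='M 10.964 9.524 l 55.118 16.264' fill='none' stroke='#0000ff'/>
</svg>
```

1 u = 1 mm; y_m = 131.084 − y.

[1] `<path>` line segment, #0000ff→engrave S234 F3404: (10.964,121.560) → (66.082,105.296)

G21
G90
G0 X10.964 Y121.560
M3 S234
G1 X66.082 Y105.296 F3404
M5
G0 X0.000 Y0.000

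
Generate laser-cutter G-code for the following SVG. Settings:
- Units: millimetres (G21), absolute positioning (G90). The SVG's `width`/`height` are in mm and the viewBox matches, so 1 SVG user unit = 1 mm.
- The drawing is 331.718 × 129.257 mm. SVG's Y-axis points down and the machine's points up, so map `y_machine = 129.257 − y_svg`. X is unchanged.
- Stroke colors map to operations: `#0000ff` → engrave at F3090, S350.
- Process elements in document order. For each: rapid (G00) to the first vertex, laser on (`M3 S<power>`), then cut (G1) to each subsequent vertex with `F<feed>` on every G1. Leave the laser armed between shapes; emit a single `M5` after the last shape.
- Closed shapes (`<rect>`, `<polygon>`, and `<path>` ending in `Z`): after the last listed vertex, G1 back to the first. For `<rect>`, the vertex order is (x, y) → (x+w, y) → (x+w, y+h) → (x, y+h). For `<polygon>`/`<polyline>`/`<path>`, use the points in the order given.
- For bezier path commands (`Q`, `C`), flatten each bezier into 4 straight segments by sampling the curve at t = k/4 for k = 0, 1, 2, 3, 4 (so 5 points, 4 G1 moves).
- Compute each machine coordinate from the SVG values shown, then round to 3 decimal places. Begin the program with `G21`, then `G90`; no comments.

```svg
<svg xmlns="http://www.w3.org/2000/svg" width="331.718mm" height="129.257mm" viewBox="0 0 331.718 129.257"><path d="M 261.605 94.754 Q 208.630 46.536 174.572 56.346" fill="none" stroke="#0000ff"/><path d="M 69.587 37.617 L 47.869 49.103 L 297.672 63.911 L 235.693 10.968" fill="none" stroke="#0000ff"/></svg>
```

1 u = 1 mm; y_m = 129.257 − y.

[1] `<path>` quadratic bezier, #0000ff→engrave S350 F3090: (261.605,34.503) → (236.300,54.985) → (213.359,68.214) → (192.783,74.189) → (174.572,72.911)

[2] `<path>` open polyline, #0000ff→engrave S350 F3090: (69.587,91.640) → (47.869,80.154) → (297.672,65.346) → (235.693,118.289)

G21
G90
G00 X261.605 Y34.503
M3 S350
G1 X236.300 Y54.985 F3090
G1 X213.359 Y68.214 F3090
G1 X192.783 Y74.189 F3090
G1 X174.572 Y72.911 F3090
G00 X69.587 Y91.640
M3 S350
G1 X47.869 Y80.154 F3090
G1 X297.672 Y65.346 F3090
G1 X235.693 Y118.289 F3090
M5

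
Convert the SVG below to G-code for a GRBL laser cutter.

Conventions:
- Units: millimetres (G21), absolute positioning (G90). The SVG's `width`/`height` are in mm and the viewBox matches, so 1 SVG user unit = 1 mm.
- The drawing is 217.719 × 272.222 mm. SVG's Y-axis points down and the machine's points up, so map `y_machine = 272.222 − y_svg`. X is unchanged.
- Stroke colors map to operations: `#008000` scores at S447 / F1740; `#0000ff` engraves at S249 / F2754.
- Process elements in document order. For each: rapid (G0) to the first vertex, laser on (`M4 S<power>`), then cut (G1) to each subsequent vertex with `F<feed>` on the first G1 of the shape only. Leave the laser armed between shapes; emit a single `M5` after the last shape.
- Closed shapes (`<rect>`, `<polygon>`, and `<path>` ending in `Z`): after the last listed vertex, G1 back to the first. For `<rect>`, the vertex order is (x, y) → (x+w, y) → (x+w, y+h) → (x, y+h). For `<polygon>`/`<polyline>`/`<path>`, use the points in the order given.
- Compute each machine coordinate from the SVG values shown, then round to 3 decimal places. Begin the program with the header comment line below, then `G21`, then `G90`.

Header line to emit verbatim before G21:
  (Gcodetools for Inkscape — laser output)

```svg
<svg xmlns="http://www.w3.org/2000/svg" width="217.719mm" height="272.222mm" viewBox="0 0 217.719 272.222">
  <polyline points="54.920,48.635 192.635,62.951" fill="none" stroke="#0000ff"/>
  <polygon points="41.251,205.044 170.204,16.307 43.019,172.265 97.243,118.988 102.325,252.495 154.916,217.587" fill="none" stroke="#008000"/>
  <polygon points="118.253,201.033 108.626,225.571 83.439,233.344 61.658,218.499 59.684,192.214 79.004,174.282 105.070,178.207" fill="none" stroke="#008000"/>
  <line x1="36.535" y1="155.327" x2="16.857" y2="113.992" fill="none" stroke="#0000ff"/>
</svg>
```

(Gcodetools for Inkscape — laser output)
G21
G90
G0 X54.920 Y223.587
M4 S249
G1 X192.635 Y209.271 F2754
G0 X41.251 Y67.178
M4 S447
G1 X170.204 Y255.915 F1740
G1 X43.019 Y99.957
G1 X97.243 Y153.234
G1 X102.325 Y19.727
G1 X154.916 Y54.635
G1 X41.251 Y67.178
G0 X118.253 Y71.189
M4 S447
G1 X108.626 Y46.651 F1740
G1 X83.439 Y38.878
G1 X61.658 Y53.723
G1 X59.684 Y80.008
G1 X79.004 Y97.940
G1 X105.070 Y94.015
G1 X118.253 Y71.189
G0 X36.535 Y116.895
M4 S249
G1 X16.857 Y158.230 F2754
M5

viewBox `0 0 217.719 272.222` with mm width/height → 1 unit = 1 mm. Flip: y_m = 272.222 − y_svg.

**Shape 1** — `<polyline>` line segment, stroke `#0000ff` → engrave (S249, F2754). Machine vertices: (54.920,223.587) → (192.635,209.271). Open path.

**Shape 2** — `<polygon>` closed polygon, stroke `#008000` → score (S447, F1740). Machine vertices: (41.251,67.178) → (170.204,255.915) → (43.019,99.957) → (97.243,153.234) → (102.325,19.727) → (154.916,54.635) → (41.251,67.178). Closed: final G1 returns to the first vertex.

**Shape 3** — `<polygon>` regular polygon, stroke `#008000` → score (S447, F1740). Machine vertices: (118.253,71.189) → (108.626,46.651) → (83.439,38.878) → (61.658,53.723) → (59.684,80.008) → (79.004,97.940) → (105.070,94.015) → (118.253,71.189). Closed: final G1 returns to the first vertex.

**Shape 4** — `<line>` line segment, stroke `#0000ff` → engrave (S249, F2754). Machine vertices: (36.535,116.895) → (16.857,158.230). Open path.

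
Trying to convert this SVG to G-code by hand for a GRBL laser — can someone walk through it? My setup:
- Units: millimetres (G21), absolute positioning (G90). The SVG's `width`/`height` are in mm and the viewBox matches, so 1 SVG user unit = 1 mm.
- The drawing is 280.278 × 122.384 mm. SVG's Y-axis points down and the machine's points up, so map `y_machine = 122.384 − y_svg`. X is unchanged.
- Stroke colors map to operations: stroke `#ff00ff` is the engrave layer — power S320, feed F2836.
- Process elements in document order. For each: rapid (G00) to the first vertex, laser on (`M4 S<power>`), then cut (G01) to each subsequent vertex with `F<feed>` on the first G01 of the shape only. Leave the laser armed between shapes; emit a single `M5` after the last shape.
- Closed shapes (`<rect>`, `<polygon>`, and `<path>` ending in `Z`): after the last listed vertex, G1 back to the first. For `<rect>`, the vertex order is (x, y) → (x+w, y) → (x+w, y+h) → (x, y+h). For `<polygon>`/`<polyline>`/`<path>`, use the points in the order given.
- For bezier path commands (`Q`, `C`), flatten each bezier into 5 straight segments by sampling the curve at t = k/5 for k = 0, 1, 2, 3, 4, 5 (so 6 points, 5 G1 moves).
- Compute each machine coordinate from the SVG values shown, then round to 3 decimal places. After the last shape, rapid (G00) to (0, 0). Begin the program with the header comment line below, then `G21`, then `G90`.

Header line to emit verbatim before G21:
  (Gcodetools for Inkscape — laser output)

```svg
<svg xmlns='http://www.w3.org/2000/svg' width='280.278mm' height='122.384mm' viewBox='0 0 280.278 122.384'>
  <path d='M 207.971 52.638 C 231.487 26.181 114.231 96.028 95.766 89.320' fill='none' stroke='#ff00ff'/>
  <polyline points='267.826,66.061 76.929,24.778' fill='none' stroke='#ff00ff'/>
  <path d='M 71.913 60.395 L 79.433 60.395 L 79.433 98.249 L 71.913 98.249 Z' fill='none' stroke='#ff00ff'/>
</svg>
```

viewBox `0 0 280.278 122.384` with mm width/height → 1 unit = 1 mm. Flip: y_m = 122.384 − y_svg.

**Shape 1** — `<path>` cubic bezier, stroke `#ff00ff` → engrave (S320, F2836). Control points (SVG): P0=(207.971,52.638), P1=(231.487,26.181), P2=(114.231,96.028), P3=(95.766,89.320); sampled at t=k/5. Machine vertices: (207.971,69.746) → (207.104,75.447) → (183.952,66.331) → (150.012,50.698) → (116.783,36.843) → (95.766,33.064). Open path.

**Shape 2** — `<polyline>` line segment, stroke `#ff00ff` → engrave (S320, F2836). Machine vertices: (267.826,56.323) → (76.929,97.606). Open path.

**Shape 3** — `<path>` rectangle, stroke `#ff00ff` → engrave (S320, F2836). Machine vertices: (71.913,61.989) → (79.433,61.989) → (79.433,24.135) → (71.913,24.135) → (71.913,61.989). Closed: final G1 returns to the first vertex.

(Gcodetools for Inkscape — laser output)
G21
G90
G00 X207.971 Y69.746
M4 S320
G01 X207.104 Y75.447 F2836
G01 X183.952 Y66.331
G01 X150.012 Y50.698
G01 X116.783 Y36.843
G01 X95.766 Y33.064
G00 X267.826 Y56.323
M4 S320
G01 X76.929 Y97.606 F2836
G00 X71.913 Y61.989
M4 S320
G01 X79.433 Y61.989 F2836
G01 X79.433 Y24.135
G01 X71.913 Y24.135
G01 X71.913 Y61.989
M5
G00 X0.000 Y0.000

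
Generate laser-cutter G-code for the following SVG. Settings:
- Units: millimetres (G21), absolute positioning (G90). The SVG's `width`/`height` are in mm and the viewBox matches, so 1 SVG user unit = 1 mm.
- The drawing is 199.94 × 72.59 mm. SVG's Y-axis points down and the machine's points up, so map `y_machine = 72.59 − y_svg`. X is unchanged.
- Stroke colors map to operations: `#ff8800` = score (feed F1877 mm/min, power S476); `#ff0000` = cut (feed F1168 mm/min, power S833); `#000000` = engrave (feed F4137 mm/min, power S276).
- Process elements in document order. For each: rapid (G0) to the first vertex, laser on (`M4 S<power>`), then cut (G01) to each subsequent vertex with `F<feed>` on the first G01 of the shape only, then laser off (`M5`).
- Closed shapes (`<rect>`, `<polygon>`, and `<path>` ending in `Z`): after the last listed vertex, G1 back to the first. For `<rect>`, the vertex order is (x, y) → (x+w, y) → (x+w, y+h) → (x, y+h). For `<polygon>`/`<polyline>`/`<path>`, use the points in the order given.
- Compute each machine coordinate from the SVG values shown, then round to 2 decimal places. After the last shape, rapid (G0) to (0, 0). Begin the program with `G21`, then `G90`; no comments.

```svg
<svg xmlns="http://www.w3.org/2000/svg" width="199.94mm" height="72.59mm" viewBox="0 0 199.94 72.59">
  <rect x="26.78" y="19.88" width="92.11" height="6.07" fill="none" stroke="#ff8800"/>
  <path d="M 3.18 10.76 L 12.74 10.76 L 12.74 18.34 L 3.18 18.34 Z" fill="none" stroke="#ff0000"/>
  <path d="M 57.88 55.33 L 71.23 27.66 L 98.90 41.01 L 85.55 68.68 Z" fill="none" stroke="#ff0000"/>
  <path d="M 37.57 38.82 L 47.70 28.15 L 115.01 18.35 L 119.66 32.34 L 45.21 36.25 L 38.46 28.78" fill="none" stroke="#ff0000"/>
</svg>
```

G21
G90
G0 X26.78 Y52.71
M4 S476
G01 X118.89 Y52.71 F1877
G01 X118.89 Y46.64
G01 X26.78 Y46.64
G01 X26.78 Y52.71
M5
G0 X3.18 Y61.83
M4 S833
G01 X12.74 Y61.83 F1168
G01 X12.74 Y54.25
G01 X3.18 Y54.25
G01 X3.18 Y61.83
M5
G0 X57.88 Y17.26
M4 S833
G01 X71.23 Y44.93 F1168
G01 X98.90 Y31.58
G01 X85.55 Y3.91
G01 X57.88 Y17.26
M5
G0 X37.57 Y33.77
M4 S833
G01 X47.70 Y44.44 F1168
G01 X115.01 Y54.24
G01 X119.66 Y40.25
G01 X45.21 Y36.34
G01 X38.46 Y43.81
M5
G0 X0.00 Y0.00

1 u = 1 mm; y_m = 72.59 − y.

[1] `<rect>` rectangle, #ff8800→score S476 F1877: (26.78,52.71) → (118.89,52.71) → (118.89,46.64) → (26.78,46.64) → (26.78,52.71) (closed)

[2] `<path>` rectangle, #ff0000→cut S833 F1168: (3.18,61.83) → (12.74,61.83) → (12.74,54.25) → (3.18,54.25) → (3.18,61.83) (closed)

[3] `<path>` regular polygon, #ff0000→cut S833 F1168: (57.88,17.26) → (71.23,44.93) → (98.90,31.58) → (85.55,3.91) → (57.88,17.26) (closed)

[4] `<path>` open polyline, #ff0000→cut S833 F1168: (37.57,33.77) → (47.70,44.44) → (115.01,54.24) → (119.66,40.25) → (45.21,36.34) → (38.46,43.81)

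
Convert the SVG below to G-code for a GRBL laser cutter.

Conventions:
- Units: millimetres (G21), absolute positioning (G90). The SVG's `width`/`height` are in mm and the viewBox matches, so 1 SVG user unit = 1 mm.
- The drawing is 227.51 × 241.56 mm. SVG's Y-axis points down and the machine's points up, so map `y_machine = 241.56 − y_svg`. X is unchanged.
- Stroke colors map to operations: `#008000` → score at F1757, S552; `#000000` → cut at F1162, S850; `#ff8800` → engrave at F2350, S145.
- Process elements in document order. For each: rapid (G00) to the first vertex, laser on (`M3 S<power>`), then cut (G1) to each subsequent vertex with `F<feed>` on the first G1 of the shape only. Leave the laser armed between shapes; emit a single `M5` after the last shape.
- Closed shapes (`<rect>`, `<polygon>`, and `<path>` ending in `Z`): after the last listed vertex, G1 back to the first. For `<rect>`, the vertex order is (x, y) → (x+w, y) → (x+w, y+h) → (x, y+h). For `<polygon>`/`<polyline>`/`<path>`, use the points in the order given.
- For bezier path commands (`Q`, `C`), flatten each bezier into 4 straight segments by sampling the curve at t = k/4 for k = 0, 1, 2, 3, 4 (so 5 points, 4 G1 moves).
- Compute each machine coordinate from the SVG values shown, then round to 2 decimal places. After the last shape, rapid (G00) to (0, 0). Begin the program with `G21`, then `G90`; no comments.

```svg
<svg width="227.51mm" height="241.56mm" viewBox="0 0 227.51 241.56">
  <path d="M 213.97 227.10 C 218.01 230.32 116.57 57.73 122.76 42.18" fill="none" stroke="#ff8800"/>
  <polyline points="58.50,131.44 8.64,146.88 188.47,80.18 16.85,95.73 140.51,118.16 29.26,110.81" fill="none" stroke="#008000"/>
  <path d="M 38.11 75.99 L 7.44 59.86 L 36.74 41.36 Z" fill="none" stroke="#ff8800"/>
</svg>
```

1 u = 1 mm; y_m = 241.56 − y.

[1] `<path>` cubic bezier, #ff8800→engrave S145 F2350: (213.97,14.46) → (200.55,39.81) → (167.56,99.88) → (134.97,163.47) → (122.76,199.38)

[2] `<polyline>` open polyline, #008000→score S552 F1757: (58.50,110.12) → (8.64,94.68) → (188.47,161.38) → (16.85,145.83) → (140.51,123.40) → (29.26,130.75)

[3] `<path>` regular polygon, #ff8800→engrave S145 F2350: (38.11,165.57) → (7.44,181.70) → (36.74,200.20) → (38.11,165.57) (closed)

G21
G90
G00 X213.97 Y14.46
M3 S145
G1 X200.55 Y39.81 F2350
G1 X167.56 Y99.88
G1 X134.97 Y163.47
G1 X122.76 Y199.38
G00 X58.50 Y110.12
M3 S552
G1 X8.64 Y94.68 F1757
G1 X188.47 Y161.38
G1 X16.85 Y145.83
G1 X140.51 Y123.40
G1 X29.26 Y130.75
G00 X38.11 Y165.57
M3 S145
G1 X7.44 Y181.70 F2350
G1 X36.74 Y200.20
G1 X38.11 Y165.57
M5
G00 X0.00 Y0.00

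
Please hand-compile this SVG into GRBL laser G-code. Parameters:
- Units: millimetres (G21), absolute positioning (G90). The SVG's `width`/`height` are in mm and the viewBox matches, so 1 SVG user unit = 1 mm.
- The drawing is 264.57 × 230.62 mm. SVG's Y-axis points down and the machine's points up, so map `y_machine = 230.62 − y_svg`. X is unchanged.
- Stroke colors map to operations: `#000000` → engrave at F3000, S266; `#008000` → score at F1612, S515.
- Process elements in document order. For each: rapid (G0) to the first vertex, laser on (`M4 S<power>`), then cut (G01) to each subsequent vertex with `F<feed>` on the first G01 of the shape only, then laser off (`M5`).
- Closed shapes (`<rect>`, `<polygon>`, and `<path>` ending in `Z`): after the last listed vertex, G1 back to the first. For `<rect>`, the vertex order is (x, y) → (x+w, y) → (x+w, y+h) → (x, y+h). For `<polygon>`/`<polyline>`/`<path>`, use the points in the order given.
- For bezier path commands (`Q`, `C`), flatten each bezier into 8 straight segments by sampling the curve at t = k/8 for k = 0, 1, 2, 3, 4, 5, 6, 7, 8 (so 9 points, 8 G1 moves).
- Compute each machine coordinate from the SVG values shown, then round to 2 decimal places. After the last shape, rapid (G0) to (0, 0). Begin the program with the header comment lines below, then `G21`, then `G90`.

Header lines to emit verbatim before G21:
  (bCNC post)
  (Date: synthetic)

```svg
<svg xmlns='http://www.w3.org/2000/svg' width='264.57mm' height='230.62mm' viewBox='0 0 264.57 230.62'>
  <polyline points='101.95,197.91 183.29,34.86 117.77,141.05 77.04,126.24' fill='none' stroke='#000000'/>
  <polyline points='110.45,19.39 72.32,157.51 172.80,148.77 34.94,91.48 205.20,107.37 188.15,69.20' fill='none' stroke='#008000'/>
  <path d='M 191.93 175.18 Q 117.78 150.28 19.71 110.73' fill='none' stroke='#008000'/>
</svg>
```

1 u = 1 mm; y_m = 230.62 − y.

[1] `<polyline>` open polyline, #000000→engrave S266 F3000: (101.95,32.71) → (183.29,195.76) → (117.77,89.57) → (77.04,104.38)

[2] `<polyline>` open polyline, #008000→score S515 F1612: (110.45,211.23) → (72.32,73.11) → (172.80,81.85) → (34.94,139.14) → (205.20,123.25) → (188.15,161.42)

[3] `<path>` quadratic bezier, #008000→score S515 F1612: (191.93,55.44) → (173.02,61.89) → (153.36,68.81) → (132.95,76.18) → (111.80,84.00) → (89.90,92.29) → (67.25,101.03) → (43.85,110.23) → (19.71,119.89)

(bCNC post)
(Date: synthetic)
G21
G90
G0 X101.95 Y32.71
M4 S266
G01 X183.29 Y195.76 F3000
G01 X117.77 Y89.57
G01 X77.04 Y104.38
M5
G0 X110.45 Y211.23
M4 S515
G01 X72.32 Y73.11 F1612
G01 X172.80 Y81.85
G01 X34.94 Y139.14
G01 X205.20 Y123.25
G01 X188.15 Y161.42
M5
G0 X191.93 Y55.44
M4 S515
G01 X173.02 Y61.89 F1612
G01 X153.36 Y68.81
G01 X132.95 Y76.18
G01 X111.80 Y84.00
G01 X89.90 Y92.29
G01 X67.25 Y101.03
G01 X43.85 Y110.23
G01 X19.71 Y119.89
M5
G0 X0.00 Y0.00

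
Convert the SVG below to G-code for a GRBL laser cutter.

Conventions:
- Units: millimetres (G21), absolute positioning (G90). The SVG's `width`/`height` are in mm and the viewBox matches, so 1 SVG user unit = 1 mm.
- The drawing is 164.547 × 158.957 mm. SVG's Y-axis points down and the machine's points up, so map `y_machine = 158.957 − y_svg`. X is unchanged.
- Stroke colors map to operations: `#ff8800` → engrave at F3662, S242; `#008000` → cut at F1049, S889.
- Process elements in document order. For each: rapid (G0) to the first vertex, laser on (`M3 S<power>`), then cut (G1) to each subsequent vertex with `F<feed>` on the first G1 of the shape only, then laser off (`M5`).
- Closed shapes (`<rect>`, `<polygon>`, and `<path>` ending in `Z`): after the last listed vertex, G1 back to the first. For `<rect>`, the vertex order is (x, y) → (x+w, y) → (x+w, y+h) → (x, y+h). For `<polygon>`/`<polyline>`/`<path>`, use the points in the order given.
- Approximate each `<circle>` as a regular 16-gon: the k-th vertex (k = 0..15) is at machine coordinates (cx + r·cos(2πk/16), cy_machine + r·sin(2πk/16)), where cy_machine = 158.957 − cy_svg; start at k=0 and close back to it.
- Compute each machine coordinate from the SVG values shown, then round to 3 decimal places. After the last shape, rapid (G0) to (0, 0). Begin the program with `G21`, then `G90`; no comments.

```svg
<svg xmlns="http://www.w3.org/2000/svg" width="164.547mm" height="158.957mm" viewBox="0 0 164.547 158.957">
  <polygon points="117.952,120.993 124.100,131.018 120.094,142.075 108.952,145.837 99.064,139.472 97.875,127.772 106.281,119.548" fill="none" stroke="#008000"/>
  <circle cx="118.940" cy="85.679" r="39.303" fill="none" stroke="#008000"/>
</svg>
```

G21
G90
G0 X117.952 Y37.964
M3 S889
G1 X124.100 Y27.939 F1049
G1 X120.094 Y16.882
G1 X108.952 Y13.120
G1 X99.064 Y19.485
G1 X97.875 Y31.185
G1 X106.281 Y39.409
G1 X117.952 Y37.964
M5
G0 X158.243 Y73.278
M3 S889
G1 X155.251 Y88.319 F1049
G1 X146.731 Y101.069
G1 X133.981 Y109.589
G1 X118.940 Y112.581
G1 X103.899 Y109.589
G1 X91.149 Y101.069
G1 X82.629 Y88.319
G1 X79.637 Y73.278
G1 X82.629 Y58.237
G1 X91.149 Y45.487
G1 X103.899 Y36.967
G1 X118.940 Y33.975
G1 X133.981 Y36.967
G1 X146.731 Y45.487
G1 X155.251 Y58.237
G1 X158.243 Y73.278
M5
G0 X0.000 Y0.000

1 u = 1 mm; y_m = 158.957 − y.

[1] `<polygon>` regular polygon, #008000→cut S889 F1049: (117.952,37.964) → (124.100,27.939) → (120.094,16.882) → (108.952,13.120) → (99.064,19.485) → (97.875,31.185) → (106.281,39.409) → (117.952,37.964) (closed)

[2] `<circle>` circle, #008000→cut S889 F1049: (158.243,73.278) → (155.251,88.319) → (146.731,101.069) → (133.981,109.589) → (118.940,112.581) → (103.899,109.589) → (91.149,101.069) → (82.629,88.319) → (79.637,73.278) → (82.629,58.237) → (91.149,45.487) → (103.899,36.967) → (118.940,33.975) → (133.981,36.967) → (146.731,45.487) → (155.251,58.237) → (158.243,73.278) (closed)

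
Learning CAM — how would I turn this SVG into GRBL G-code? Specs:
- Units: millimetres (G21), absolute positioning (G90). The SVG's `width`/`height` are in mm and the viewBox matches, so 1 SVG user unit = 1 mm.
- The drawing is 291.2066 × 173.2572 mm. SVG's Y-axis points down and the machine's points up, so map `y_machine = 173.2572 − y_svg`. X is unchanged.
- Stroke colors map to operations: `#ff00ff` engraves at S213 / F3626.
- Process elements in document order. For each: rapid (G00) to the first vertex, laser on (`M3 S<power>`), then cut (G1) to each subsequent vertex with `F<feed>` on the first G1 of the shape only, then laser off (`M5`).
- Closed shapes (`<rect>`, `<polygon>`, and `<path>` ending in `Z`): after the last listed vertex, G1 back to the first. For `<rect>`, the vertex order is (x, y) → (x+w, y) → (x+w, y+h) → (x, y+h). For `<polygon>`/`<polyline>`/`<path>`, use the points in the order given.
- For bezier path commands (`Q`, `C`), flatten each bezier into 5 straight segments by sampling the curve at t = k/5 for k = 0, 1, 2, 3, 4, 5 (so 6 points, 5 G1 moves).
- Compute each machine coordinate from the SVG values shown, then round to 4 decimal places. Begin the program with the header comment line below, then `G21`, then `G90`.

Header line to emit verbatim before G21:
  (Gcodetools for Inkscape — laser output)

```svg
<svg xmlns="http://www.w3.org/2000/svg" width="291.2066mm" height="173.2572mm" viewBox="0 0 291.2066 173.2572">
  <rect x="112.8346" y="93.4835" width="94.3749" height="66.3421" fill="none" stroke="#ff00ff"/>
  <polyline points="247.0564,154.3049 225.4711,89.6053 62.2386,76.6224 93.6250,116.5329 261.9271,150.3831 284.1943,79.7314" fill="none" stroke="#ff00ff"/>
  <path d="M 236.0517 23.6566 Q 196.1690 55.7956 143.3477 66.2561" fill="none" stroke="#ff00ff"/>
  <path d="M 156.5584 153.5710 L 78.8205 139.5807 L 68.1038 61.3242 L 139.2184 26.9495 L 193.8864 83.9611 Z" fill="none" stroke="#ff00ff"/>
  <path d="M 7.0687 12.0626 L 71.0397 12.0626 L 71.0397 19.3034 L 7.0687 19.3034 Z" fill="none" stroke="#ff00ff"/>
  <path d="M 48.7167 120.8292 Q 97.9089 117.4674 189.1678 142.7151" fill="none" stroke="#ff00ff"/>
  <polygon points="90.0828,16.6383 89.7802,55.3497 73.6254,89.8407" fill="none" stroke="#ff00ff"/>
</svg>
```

(Gcodetools for Inkscape — laser output)
G21
G90
G00 X112.8346 Y79.7737
M3 S213
G1 X207.2095 Y79.7737 F3626
G1 X207.2095 Y13.4316
G1 X112.8346 Y13.4316
G1 X112.8346 Y79.7737
M5
G00 X247.0564 Y18.9523
M3 S213
G1 X225.4711 Y83.6519 F3626
G1 X62.2386 Y96.6348
G1 X93.6250 Y56.7243
G1 X261.9271 Y22.8741
G1 X284.1943 Y93.5258
M5
G00 X236.0517 Y149.6006
M3 S213
G1 X219.5811 Y137.6121 F3626
G1 X202.0754 Y127.3580
G1 X183.5346 Y118.8381
G1 X163.9587 Y112.0524
G1 X143.3477 Y107.0011
M5
G00 X156.5584 Y19.6862
M3 S213
G1 X78.8205 Y33.6765 F3626
G1 X68.1038 Y111.9330
G1 X139.2184 Y146.3077
G1 X193.8864 Y89.2961
G1 X156.5584 Y19.6862
M5
G00 X7.0687 Y161.1946
M3 S213
G1 X71.0397 Y161.1946 F3626
G1 X71.0397 Y153.9538
G1 X7.0687 Y153.9538
G1 X7.0687 Y161.1946
M5
G00 X48.7167 Y52.4280
M3 S213
G1 X70.0762 Y52.6283 F3626
G1 X94.8011 Y50.5399
G1 X122.8914 Y46.1627
G1 X154.3469 Y39.4968
G1 X189.1678 Y30.5421
M5
G00 X90.0828 Y156.6189
M3 S213
G1 X89.7802 Y117.9075 F3626
G1 X73.6254 Y83.4165
G1 X90.0828 Y156.6189
M5

Since the viewBox matches the mm dimensions, user units are millimetres directly. The only transform is the Y-flip y_m = 173.2572 − y_svg.

Shape 1 is a rectangle drawn with `<rect>`. Its stroke #ff00ff means engrave at S213, F3626. After flipping Y the toolpath is (112.8346,79.7737) → (207.2095,79.7737) → (207.2095,13.4316) → (112.8346,13.4316) → (112.8346,79.7737), returning to the start.

Shape 2 is a open polyline drawn with `<polyline>`. Its stroke #ff00ff means engrave at S213, F3626. After flipping Y the toolpath is (247.0564,18.9523) → (225.4711,83.6519) → (62.2386,96.6348) → (93.6250,56.7243) → (261.9271,22.8741) → (284.1943,93.5258).

Shape 3 is a quadratic bezier drawn with `<path>`. Its stroke #ff00ff means engrave at S213, F3626. After flipping Y the toolpath is (236.0517,149.6006) → (219.5811,137.6121) → (202.0754,127.3580) → (183.5346,118.8381) → (163.9587,112.0524) → (143.3477,107.0011).

Shape 4 is a regular polygon drawn with `<path>`. Its stroke #ff00ff means engrave at S213, F3626. After flipping Y the toolpath is (156.5584,19.6862) → (78.8205,33.6765) → (68.1038,111.9330) → (139.2184,146.3077) → (193.8864,89.2961) → (156.5584,19.6862), returning to the start.

Shape 5 is a rectangle drawn with `<path>`. Its stroke #ff00ff means engrave at S213, F3626. After flipping Y the toolpath is (7.0687,161.1946) → (71.0397,161.1946) → (71.0397,153.9538) → (7.0687,153.9538) → (7.0687,161.1946), returning to the start.

Shape 6 is a quadratic bezier drawn with `<path>`. Its stroke #ff00ff means engrave at S213, F3626. After flipping Y the toolpath is (48.7167,52.4280) → (70.0762,52.6283) → (94.8011,50.5399) → (122.8914,46.1627) → (154.3469,39.4968) → (189.1678,30.5421).

Shape 7 is a closed polygon drawn with `<polygon>`. Its stroke #ff00ff means engrave at S213, F3626. After flipping Y the toolpath is (90.0828,156.6189) → (89.7802,117.9075) → (73.6254,83.4165) → (90.0828,156.6189), returning to the start.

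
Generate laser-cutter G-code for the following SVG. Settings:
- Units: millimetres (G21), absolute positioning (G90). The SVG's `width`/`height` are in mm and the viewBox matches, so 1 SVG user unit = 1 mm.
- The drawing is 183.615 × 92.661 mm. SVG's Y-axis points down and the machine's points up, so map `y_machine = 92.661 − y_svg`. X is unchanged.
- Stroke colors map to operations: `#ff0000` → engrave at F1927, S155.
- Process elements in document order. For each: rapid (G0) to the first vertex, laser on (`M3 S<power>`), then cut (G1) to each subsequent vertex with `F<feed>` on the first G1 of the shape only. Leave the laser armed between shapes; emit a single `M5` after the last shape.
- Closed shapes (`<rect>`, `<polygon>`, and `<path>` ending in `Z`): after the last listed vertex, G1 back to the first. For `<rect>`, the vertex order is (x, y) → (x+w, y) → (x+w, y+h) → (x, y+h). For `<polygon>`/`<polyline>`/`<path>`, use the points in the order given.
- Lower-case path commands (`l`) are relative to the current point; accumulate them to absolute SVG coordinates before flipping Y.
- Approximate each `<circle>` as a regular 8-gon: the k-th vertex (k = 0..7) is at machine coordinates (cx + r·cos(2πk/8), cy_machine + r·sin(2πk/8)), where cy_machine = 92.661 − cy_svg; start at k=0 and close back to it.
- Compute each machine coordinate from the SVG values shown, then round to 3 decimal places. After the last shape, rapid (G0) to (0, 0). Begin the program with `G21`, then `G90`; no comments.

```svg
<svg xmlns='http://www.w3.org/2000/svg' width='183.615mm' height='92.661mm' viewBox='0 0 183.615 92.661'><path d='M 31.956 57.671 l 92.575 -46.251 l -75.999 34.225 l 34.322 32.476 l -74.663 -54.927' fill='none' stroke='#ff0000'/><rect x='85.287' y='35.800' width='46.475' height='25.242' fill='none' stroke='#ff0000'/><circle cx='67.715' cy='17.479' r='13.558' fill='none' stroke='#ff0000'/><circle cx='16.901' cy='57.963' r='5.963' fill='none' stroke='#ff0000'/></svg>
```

Since the viewBox matches the mm dimensions, user units are millimetres directly. The only transform is the Y-flip y_m = 92.661 − y_svg.

Shape 1 is a open polyline drawn with `<path>`. Its stroke #ff0000 means engrave at S155, F1927. After flipping Y the toolpath is (31.956,34.990) → (124.531,81.241) → (48.532,47.016) → (82.854,14.540) → (8.191,69.467).

Shape 2 is a rectangle drawn with `<rect>`. Its stroke #ff0000 means engrave at S155, F1927. After flipping Y the toolpath is (85.287,56.861) → (131.762,56.861) → (131.762,31.619) → (85.287,31.619) → (85.287,56.861), returning to the start.

Shape 3 is a circle drawn with `<circle>`. Its stroke #ff0000 means engrave at S155, F1927. After flipping Y the toolpath is (81.273,75.182) → (77.302,84.769) → (67.715,88.740) → (58.128,84.769) → (54.157,75.182) → (58.128,65.595) → (67.715,61.624) → (77.302,65.595) → (81.273,75.182), returning to the start.

Shape 4 is a circle drawn with `<circle>`. Its stroke #ff0000 means engrave at S155, F1927. After flipping Y the toolpath is (22.864,34.698) → (21.117,38.914) → (16.901,40.661) → (12.685,38.914) → (10.938,34.698) → (12.685,30.482) → (16.901,28.735) → (21.117,30.482) → (22.864,34.698), returning to the start.

G21
G90
G0 X31.956 Y34.990
M3 S155
G1 X124.531 Y81.241 F1927
G1 X48.532 Y47.016
G1 X82.854 Y14.540
G1 X8.191 Y69.467
G0 X85.287 Y56.861
M3 S155
G1 X131.762 Y56.861 F1927
G1 X131.762 Y31.619
G1 X85.287 Y31.619
G1 X85.287 Y56.861
G0 X81.273 Y75.182
M3 S155
G1 X77.302 Y84.769 F1927
G1 X67.715 Y88.740
G1 X58.128 Y84.769
G1 X54.157 Y75.182
G1 X58.128 Y65.595
G1 X67.715 Y61.624
G1 X77.302 Y65.595
G1 X81.273 Y75.182
G0 X22.864 Y34.698
M3 S155
G1 X21.117 Y38.914 F1927
G1 X16.901 Y40.661
G1 X12.685 Y38.914
G1 X10.938 Y34.698
G1 X12.685 Y30.482
G1 X16.901 Y28.735
G1 X21.117 Y30.482
G1 X22.864 Y34.698
M5
G0 X0.000 Y0.000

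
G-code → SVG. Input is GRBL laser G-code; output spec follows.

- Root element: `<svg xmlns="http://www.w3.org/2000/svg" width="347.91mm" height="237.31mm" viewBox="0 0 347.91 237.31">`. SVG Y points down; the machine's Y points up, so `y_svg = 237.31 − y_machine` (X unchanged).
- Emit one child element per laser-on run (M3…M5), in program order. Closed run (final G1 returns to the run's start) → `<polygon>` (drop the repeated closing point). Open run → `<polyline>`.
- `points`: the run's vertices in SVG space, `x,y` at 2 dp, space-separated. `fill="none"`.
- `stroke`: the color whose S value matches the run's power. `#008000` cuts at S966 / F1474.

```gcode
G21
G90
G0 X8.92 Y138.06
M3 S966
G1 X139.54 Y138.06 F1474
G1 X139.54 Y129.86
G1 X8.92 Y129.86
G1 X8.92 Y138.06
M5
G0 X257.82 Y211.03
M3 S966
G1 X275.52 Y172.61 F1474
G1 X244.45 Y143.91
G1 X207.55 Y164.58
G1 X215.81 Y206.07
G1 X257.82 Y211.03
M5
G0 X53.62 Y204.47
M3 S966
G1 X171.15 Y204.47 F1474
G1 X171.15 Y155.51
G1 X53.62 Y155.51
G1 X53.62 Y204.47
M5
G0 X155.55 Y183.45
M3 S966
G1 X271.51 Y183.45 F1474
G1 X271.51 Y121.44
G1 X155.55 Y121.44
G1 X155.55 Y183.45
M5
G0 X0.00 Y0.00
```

<svg xmlns="http://www.w3.org/2000/svg" width="347.91mm" height="237.31mm" viewBox="0 0 347.91 237.31">
  <polygon points="8.92,99.25 139.54,99.25 139.54,107.45 8.92,107.45" fill="none" stroke="#008000"/>
  <polygon points="257.82,26.28 275.52,64.70 244.45,93.40 207.55,72.73 215.81,31.24" fill="none" stroke="#008000"/>
  <polygon points="53.62,32.84 171.15,32.84 171.15,81.80 53.62,81.80" fill="none" stroke="#008000"/>
  <polygon points="155.55,53.86 271.51,53.86 271.51,115.87 155.55,115.87" fill="none" stroke="#008000"/>
</svg>

Machine Y-up, SVG Y-down with viewBox height 237.31, so y_svg = 237.31 − y_machine; X carries over. Every run uses S966, so all elements get stroke `#008000` (cut).

Run 1: The run returns to its start, so emit a `<polygon>` with points (Y-flipped): 8.92,99.25 139.54,99.25 139.54,107.45 8.92,107.45.

Run 2: The run returns to its start, so emit a `<polygon>` with points (Y-flipped): 257.82,26.28 275.52,64.70 244.45,93.40 207.55,72.73 215.81,31.24.

Run 3: The run returns to its start, so emit a `<polygon>` with points (Y-flipped): 53.62,32.84 171.15,32.84 171.15,81.80 53.62,81.80.

Run 4: The run returns to its start, so emit a `<polygon>` with points (Y-flipped): 155.55,53.86 271.51,53.86 271.51,115.87 155.55,115.87.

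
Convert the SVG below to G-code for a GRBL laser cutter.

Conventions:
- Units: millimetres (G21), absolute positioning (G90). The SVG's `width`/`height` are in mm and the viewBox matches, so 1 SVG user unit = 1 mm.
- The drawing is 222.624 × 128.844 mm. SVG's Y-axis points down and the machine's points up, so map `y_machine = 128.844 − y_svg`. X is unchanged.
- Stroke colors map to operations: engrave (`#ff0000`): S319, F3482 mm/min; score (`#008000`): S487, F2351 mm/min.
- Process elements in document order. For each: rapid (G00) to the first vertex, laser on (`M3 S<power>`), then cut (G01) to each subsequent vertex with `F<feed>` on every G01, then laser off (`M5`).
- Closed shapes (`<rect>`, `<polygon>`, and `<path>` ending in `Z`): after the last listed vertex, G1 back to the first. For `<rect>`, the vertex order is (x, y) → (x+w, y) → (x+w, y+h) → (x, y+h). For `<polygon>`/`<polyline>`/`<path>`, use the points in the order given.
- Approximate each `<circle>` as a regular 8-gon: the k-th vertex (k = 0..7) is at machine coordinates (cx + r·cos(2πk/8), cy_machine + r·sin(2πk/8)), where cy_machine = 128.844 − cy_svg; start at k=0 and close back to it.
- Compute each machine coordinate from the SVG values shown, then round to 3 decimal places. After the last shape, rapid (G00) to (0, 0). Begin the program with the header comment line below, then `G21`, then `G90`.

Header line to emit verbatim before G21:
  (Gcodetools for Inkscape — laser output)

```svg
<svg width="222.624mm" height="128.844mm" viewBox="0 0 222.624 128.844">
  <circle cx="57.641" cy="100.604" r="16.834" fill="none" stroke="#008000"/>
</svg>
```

(Gcodetools for Inkscape — laser output)
G21
G90
G00 X74.475 Y28.240
M3 S487
G01 X69.544 Y40.143 F2351
G01 X57.641 Y45.074 F2351
G01 X45.738 Y40.143 F2351
G01 X40.807 Y28.240 F2351
G01 X45.738 Y16.337 F2351
G01 X57.641 Y11.406 F2351
G01 X69.544 Y16.337 F2351
G01 X74.475 Y28.240 F2351
M5
G00 X0.000 Y0.000

Since the viewBox matches the mm dimensions, user units are millimetres directly. The only transform is the Y-flip y_m = 128.844 − y_svg.

Shape 1 is a circle drawn with `<circle>`. Its stroke #008000 means score at S487, F2351. After flipping Y the toolpath is (74.475,28.240) → (69.544,40.143) → (57.641,45.074) → (45.738,40.143) → (40.807,28.240) → (45.738,16.337) → (57.641,11.406) → (69.544,16.337) → (74.475,28.240), returning to the start.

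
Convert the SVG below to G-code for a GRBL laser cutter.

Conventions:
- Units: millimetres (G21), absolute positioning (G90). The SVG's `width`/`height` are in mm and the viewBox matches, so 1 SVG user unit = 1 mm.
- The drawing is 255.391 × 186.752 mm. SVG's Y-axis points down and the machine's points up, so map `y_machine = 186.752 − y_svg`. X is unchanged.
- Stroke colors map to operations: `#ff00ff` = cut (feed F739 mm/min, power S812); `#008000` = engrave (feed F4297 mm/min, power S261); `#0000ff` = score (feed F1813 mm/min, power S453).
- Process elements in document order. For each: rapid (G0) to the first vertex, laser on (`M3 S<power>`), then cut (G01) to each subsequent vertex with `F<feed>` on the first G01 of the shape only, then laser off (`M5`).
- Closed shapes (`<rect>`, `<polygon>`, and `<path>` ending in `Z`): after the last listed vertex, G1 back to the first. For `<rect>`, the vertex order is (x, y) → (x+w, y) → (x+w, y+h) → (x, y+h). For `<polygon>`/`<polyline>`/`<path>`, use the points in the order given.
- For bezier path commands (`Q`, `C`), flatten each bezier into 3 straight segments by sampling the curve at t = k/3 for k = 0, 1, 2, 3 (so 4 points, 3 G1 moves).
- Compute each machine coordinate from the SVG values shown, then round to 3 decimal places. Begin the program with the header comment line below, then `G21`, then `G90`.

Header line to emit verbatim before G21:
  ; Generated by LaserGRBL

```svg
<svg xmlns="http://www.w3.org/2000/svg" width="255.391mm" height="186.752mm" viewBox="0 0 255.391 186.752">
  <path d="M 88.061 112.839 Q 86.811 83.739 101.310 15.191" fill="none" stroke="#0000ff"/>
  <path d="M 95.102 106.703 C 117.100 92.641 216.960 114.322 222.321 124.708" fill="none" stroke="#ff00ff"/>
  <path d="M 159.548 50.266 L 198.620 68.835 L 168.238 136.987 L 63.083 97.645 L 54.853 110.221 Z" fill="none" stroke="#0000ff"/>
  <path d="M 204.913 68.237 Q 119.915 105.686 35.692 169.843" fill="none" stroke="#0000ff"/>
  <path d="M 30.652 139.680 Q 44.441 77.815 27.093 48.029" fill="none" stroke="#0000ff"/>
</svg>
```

viewBox `0 0 255.391 186.752` with mm width/height → 1 unit = 1 mm. Flip: y_m = 186.752 − y_svg.

**Shape 1** — `<path>` quadratic bezier, stroke `#0000ff` → score (S453, F1813). Control points (SVG): P0=(88.061,112.839), P1=(86.811,83.739), P2=(101.310,15.191); sampled at t=k/3. Machine vertices: (88.061,73.913) → (88.978,97.696) → (93.394,130.245) → (101.310,171.561). Open path.

**Shape 2** — `<path>` cubic bezier, stroke `#ff00ff` → cut (S812, F739). Control points (SVG): P0=(95.102,106.703), P1=(117.100,92.641), P2=(216.960,114.322), P3=(222.321,124.708); sampled at t=k/3. Machine vertices: (95.102,80.049) → (136.670,83.939) → (191.844,74.453) → (222.321,62.044). Open path.

**Shape 3** — `<path>` closed polygon, stroke `#0000ff` → score (S453, F1813). Machine vertices: (159.548,136.486) → (198.620,117.917) → (168.238,49.765) → (63.083,89.107) → (54.853,76.531) → (159.548,136.486). Closed: final G1 returns to the first vertex.

**Shape 4** — `<path>` quadratic bezier, stroke `#0000ff` → score (S453, F1813). Control points (SVG): P0=(204.913,68.237), P1=(119.915,105.686), P2=(35.692,169.843); sampled at t=k/3. Machine vertices: (204.913,118.515) → (148.334,90.581) → (91.927,56.713) → (35.692,16.909). Open path.

**Shape 5** — `<path>` quadratic bezier, stroke `#0000ff` → score (S453, F1813). Control points (SVG): P0=(30.652,139.680), P1=(44.441,77.815), P2=(27.093,48.029); sampled at t=k/3. Machine vertices: (30.652,47.072) → (36.385,84.751) → (35.199,115.301) → (27.093,138.723). Open path.

; Generated by LaserGRBL
G21
G90
G0 X88.061 Y73.913
M3 S453
G01 X88.978 Y97.696 F1813
G01 X93.394 Y130.245
G01 X101.310 Y171.561
M5
G0 X95.102 Y80.049
M3 S812
G01 X136.670 Y83.939 F739
G01 X191.844 Y74.453
G01 X222.321 Y62.044
M5
G0 X159.548 Y136.486
M3 S453
G01 X198.620 Y117.917 F1813
G01 X168.238 Y49.765
G01 X63.083 Y89.107
G01 X54.853 Y76.531
G01 X159.548 Y136.486
M5
G0 X204.913 Y118.515
M3 S453
G01 X148.334 Y90.581 F1813
G01 X91.927 Y56.713
G01 X35.692 Y16.909
M5
G0 X30.652 Y47.072
M3 S453
G01 X36.385 Y84.751 F1813
G01 X35.199 Y115.301
G01 X27.093 Y138.723
M5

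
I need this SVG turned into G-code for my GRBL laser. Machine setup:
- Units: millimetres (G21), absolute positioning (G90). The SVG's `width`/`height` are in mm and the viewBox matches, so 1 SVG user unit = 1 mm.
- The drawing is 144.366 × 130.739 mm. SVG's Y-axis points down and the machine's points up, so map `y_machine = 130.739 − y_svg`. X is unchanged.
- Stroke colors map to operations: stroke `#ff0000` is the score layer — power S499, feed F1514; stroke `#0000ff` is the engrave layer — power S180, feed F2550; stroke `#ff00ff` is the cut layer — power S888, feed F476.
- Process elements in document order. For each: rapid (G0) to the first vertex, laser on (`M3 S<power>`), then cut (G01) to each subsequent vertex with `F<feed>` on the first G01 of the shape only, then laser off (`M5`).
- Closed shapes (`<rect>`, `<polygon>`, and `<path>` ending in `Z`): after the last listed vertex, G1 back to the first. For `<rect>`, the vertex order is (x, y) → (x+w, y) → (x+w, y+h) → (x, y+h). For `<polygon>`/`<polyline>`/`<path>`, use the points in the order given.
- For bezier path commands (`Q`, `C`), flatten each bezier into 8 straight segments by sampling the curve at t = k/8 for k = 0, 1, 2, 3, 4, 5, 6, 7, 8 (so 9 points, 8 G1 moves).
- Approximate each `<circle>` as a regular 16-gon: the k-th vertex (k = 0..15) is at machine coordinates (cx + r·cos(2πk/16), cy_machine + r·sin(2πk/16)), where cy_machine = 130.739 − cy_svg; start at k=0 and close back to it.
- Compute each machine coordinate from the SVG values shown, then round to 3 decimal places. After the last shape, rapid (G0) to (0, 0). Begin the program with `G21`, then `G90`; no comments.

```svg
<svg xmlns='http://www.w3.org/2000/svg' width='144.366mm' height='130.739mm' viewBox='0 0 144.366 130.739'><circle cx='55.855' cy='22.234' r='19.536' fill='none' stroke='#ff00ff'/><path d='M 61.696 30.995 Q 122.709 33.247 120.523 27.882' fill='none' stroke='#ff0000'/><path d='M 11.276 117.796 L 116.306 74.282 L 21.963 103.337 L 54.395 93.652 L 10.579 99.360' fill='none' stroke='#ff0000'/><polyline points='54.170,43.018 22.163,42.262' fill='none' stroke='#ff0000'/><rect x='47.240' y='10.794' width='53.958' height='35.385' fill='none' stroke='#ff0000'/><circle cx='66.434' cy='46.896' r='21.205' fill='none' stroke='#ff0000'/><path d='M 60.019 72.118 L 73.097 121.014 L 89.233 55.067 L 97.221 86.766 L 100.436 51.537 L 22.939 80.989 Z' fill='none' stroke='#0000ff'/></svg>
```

viewBox `0 0 144.366 130.739` with mm width/height → 1 unit = 1 mm. Flip: y_m = 130.739 − y_svg.

**Shape 1** — `<circle>` circle, stroke `#ff00ff` → cut (S888, F476). Machine vertices: (75.391,108.505) → (73.904,115.981) → (69.669,122.319) → (63.331,126.554) → (55.855,128.041) → (48.379,126.554) → (42.041,122.319) → (37.806,115.981) → (36.319,108.505) → (37.806,101.029) → (42.041,94.691) → (48.379,90.456) → (55.855,88.969) → (63.331,90.456) → (69.669,94.691) → (73.904,101.029) → (75.391,108.505). Closed: final G1 returns to the first vertex.

**Shape 2** — `<path>` quadratic bezier, stroke `#ff0000` → score (S499, F1514). Control points (SVG): P0=(61.696,30.995), P1=(122.709,33.247), P2=(120.523,27.882); sampled at t=k/8. Machine vertices: (61.696,99.744) → (75.962,99.300) → (88.253,99.094) → (98.568,99.126) → (106.909,99.396) → (113.275,99.904) → (117.666,100.651) → (120.082,101.635) → (120.523,102.857). Open path.

**Shape 3** — `<path>` open polyline, stroke `#ff0000` → score (S499, F1514). Machine vertices: (11.276,12.943) → (116.306,56.457) → (21.963,27.402) → (54.395,37.087) → (10.579,31.379). Open path.

**Shape 4** — `<polyline>` line segment, stroke `#ff0000` → score (S499, F1514). Machine vertices: (54.170,87.721) → (22.163,88.477). Open path.

**Shape 5** — `<rect>` rectangle, stroke `#ff0000` → score (S499, F1514). Machine vertices: (47.240,119.945) → (101.198,119.945) → (101.198,84.560) → (47.240,84.560) → (47.240,119.945). Closed: final G1 returns to the first vertex.

**Shape 6** — `<circle>` circle, stroke `#ff0000` → score (S499, F1514). Machine vertices: (87.639,83.843) → (86.025,91.958) → (81.428,98.837) → (74.549,103.434) → (66.434,105.048) → (58.319,103.434) → (51.440,98.837) → (46.843,91.958) → (45.229,83.843) → (46.843,75.728) → (51.440,68.849) → (58.319,64.252) → (66.434,62.638) → (74.549,64.252) → (81.428,68.849) → (86.025,75.728) → (87.639,83.843). Closed: final G1 returns to the first vertex.

**Shape 7** — `<path>` closed polygon, stroke `#0000ff` → engrave (S180, F2550). Machine vertices: (60.019,58.621) → (73.097,9.725) → (89.233,75.672) → (97.221,43.973) → (100.436,79.202) → (22.939,49.750) → (60.019,58.621). Closed: final G1 returns to the first vertex.

G21
G90
G0 X75.391 Y108.505
M3 S888
G01 X73.904 Y115.981 F476
G01 X69.669 Y122.319
G01 X63.331 Y126.554
G01 X55.855 Y128.041
G01 X48.379 Y126.554
G01 X42.041 Y122.319
G01 X37.806 Y115.981
G01 X36.319 Y108.505
G01 X37.806 Y101.029
G01 X42.041 Y94.691
G01 X48.379 Y90.456
G01 X55.855 Y88.969
G01 X63.331 Y90.456
G01 X69.669 Y94.691
G01 X73.904 Y101.029
G01 X75.391 Y108.505
M5
G0 X61.696 Y99.744
M3 S499
G01 X75.962 Y99.300 F1514
G01 X88.253 Y99.094
G01 X98.568 Y99.126
G01 X106.909 Y99.396
G01 X113.275 Y99.904
G01 X117.666 Y100.651
G01 X120.082 Y101.635
G01 X120.523 Y102.857
M5
G0 X11.276 Y12.943
M3 S499
G01 X116.306 Y56.457 F1514
G01 X21.963 Y27.402
G01 X54.395 Y37.087
G01 X10.579 Y31.379
M5
G0 X54.170 Y87.721
M3 S499
G01 X22.163 Y88.477 F1514
M5
G0 X47.240 Y119.945
M3 S499
G01 X101.198 Y119.945 F1514
G01 X101.198 Y84.560
G01 X47.240 Y84.560
G01 X47.240 Y119.945
M5
G0 X87.639 Y83.843
M3 S499
G01 X86.025 Y91.958 F1514
G01 X81.428 Y98.837
G01 X74.549 Y103.434
G01 X66.434 Y105.048
G01 X58.319 Y103.434
G01 X51.440 Y98.837
G01 X46.843 Y91.958
G01 X45.229 Y83.843
G01 X46.843 Y75.728
G01 X51.440 Y68.849
G01 X58.319 Y64.252
G01 X66.434 Y62.638
G01 X74.549 Y64.252
G01 X81.428 Y68.849
G01 X86.025 Y75.728
G01 X87.639 Y83.843
M5
G0 X60.019 Y58.621
M3 S180
G01 X73.097 Y9.725 F2550
G01 X89.233 Y75.672
G01 X97.221 Y43.973
G01 X100.436 Y79.202
G01 X22.939 Y49.750
G01 X60.019 Y58.621
M5
G0 X0.000 Y0.000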